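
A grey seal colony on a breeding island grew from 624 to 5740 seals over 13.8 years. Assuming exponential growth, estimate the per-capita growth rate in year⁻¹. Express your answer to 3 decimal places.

0.161 per year

From N(t) = N₀·e^(rt): e^(r·13.8) = 5740/624 = 9.1987.
r·13.8 = ln(9.1987) = 2.2191, so r = 2.2191/13.8 = 0.1608.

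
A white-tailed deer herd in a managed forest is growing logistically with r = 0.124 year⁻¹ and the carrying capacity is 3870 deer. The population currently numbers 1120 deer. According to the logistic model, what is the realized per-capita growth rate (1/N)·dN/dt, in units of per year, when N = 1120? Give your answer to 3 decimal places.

0.088 per year

(1/N)·dN/dt = r(1 − N/K) = 0.124 × (1 − 1120/3870).
= 0.124 × 0.71059 = 0.088114.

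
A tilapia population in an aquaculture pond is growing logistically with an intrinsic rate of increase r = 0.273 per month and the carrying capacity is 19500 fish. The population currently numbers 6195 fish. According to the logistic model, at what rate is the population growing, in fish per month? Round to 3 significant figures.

dN/dt = rN(1 − N/K) = 0.273 × 6195 × (1 − 6195/19500).
1 − 6195/19500 = 0.68231; dN/dt = 0.273 × 6195 × 0.68231 = 1153.9.

1150 fish per month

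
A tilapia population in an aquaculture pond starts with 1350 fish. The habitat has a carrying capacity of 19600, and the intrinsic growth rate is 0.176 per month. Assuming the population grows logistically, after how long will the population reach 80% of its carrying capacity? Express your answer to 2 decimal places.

22.67 months

A = (K − N₀)/N₀ = (19600 − 1350)/1350 = 13.519.
Solve 19600/(1 + 13.519·e^(−0.176t)) = 15680: 1 + 13.519·e^(−0.176t) = 1.25, so e^(−0.176t) = 0.0184932.
−0.176·t = ln(0.0184932) = -3.9904, so t = 3.9904/0.176 = 22.672.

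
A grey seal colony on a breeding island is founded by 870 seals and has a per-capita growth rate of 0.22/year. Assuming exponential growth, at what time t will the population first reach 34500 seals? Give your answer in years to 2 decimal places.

16.73 years

Set N₀·e^(rt) = 34500: e^(0.22·t) = 34500/870 = 39.655.
0.22·t = ln(39.655) = 3.6802, so t = 3.6802/0.22 = 16.728.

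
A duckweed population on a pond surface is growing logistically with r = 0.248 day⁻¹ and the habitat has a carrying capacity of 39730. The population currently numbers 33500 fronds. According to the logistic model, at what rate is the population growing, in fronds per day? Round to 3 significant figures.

dN/dt = rN(1 − N/K) = 0.248 × 33500 × (1 − 33500/39730).
1 − 33500/39730 = 0.15681; dN/dt = 0.248 × 33500 × 0.15681 = 1302.8.

1300 fronds per day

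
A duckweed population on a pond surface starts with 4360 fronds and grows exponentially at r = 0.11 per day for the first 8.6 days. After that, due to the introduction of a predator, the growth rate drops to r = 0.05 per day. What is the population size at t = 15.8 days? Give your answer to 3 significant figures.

16100 fronds

Phase 1: N(8.6) = 4360·e^(0.11×8.6) = 4360·e^0.946 = 11228.7.
Phase 2 runs for 15.8 − 8.6 = 7.2 days at r = 0.05.
N(15.8) = 11228.7·e^(0.05×7.2) = 11228.7·e^0.36 = 16094.4.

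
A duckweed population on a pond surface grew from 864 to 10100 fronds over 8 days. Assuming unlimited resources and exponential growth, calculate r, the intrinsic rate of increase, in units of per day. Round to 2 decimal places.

From N(t) = N₀·e^(rt): e^(r·8) = 10100/864 = 11.69.
r·8 = ln(11.69) = 2.4587, so r = 2.4587/8 = 0.30734.

0.31 per day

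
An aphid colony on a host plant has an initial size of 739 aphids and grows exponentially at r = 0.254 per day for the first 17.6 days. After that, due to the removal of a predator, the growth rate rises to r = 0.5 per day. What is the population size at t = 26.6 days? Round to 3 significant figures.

5810000 aphids

Phase 1: N(17.6) = 739·e^(0.254×17.6) = 739·e^4.47 = 64582.4.
Phase 2 runs for 26.6 − 17.6 = 9 days at r = 0.5.
N(26.6) = 64582.4·e^(0.5×9) = 64582.4·e^4.5 = 5.813527×10^6.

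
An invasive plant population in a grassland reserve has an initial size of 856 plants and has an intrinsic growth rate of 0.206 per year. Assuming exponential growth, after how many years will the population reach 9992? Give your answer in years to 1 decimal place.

11.9 years

Set N₀·e^(rt) = 9992: e^(0.206·t) = 9992/856 = 11.673.
0.206·t = ln(11.673) = 2.4573, so t = 2.4573/0.206 = 11.928.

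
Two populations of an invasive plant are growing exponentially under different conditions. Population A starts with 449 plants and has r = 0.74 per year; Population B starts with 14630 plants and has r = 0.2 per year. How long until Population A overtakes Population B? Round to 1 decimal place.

Set 449·e^(0.74t) = 14630·e^(0.2t).
e^((0.74 − 0.2)t) = 14630/449 → e^(0.54·t) = 32.584.
0.54·t = ln(32.584) = 3.4838, so t = 3.4838/0.54 = 6.4515.

6.5 years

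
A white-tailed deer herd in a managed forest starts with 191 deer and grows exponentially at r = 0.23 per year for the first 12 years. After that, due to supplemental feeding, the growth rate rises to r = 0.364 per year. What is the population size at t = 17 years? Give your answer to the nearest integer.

18625 deer

Phase 1: N(12) = 191·e^(0.23×12) = 191·e^2.76 = 3017.77.
Phase 2 runs for 17 − 12 = 5 years at r = 0.364.
N(17) = 3017.77·e^(0.364×5) = 3017.77·e^1.82 = 18625.2.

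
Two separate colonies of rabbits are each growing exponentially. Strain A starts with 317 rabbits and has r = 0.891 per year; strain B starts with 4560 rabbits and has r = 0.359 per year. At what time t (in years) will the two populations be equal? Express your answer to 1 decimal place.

Set 317·e^(0.891t) = 4560·e^(0.359t).
e^((0.891 − 0.359)t) = 4560/317 → e^(0.532·t) = 14.385.
0.532·t = ln(14.385) = 2.6662, so t = 2.6662/0.532 = 5.0116.

5.0 years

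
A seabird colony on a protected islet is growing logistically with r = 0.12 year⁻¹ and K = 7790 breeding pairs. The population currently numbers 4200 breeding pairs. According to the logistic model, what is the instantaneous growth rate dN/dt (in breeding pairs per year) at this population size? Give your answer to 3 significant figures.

dN/dt = rN(1 − N/K) = 0.12 × 4200 × (1 − 4200/7790).
1 − 4200/7790 = 0.46085; dN/dt = 0.12 × 4200 × 0.46085 = 232.27.

232 breeding pairs per year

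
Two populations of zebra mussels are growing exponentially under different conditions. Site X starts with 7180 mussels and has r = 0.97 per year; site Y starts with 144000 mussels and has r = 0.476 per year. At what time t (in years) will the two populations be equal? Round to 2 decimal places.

6.07 years

Set 7180·e^(0.97t) = 144000·e^(0.476t).
e^((0.97 − 0.476)t) = 144000/7180 → e^(0.494·t) = 20.056.
0.494·t = ln(20.056) = 2.9985, so t = 2.9985/0.494 = 6.0699.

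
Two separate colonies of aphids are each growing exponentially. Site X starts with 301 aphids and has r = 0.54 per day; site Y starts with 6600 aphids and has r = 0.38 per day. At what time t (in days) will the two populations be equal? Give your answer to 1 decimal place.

Set 301·e^(0.54t) = 6600·e^(0.38t).
e^((0.54 − 0.38)t) = 6600/301 → e^(0.16·t) = 21.927.
0.16·t = ln(21.927) = 3.0877, so t = 3.0877/0.16 = 19.298.

19.3 days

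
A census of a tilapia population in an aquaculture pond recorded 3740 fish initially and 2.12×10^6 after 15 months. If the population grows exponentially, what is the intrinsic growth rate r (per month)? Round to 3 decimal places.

0.423 per month

From N(t) = N₀·e^(rt): e^(r·15) = 2.12×10^6/3740 = 566.84.
r·15 = ln(566.84) = 6.3401, so r = 6.3401/15 = 0.42267.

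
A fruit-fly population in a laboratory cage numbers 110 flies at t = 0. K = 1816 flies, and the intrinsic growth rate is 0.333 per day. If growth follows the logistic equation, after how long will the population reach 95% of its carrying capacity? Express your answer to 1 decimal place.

A = (K − N₀)/N₀ = (1816 − 110)/110 = 15.509.
Solve 1816/(1 + 15.509·e^(−0.333t)) = 1725.2: 1 + 15.509·e^(−0.333t) = 1.0526, so e^(−0.333t) = 0.0033936.
−0.333·t = ln(0.0033936) = -5.6859, so t = 5.6859/0.333 = 17.075.

17.1 days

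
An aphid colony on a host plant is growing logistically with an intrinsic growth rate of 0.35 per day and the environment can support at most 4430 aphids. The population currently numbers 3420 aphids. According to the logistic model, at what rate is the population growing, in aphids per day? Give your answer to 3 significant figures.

273 aphids per day

dN/dt = rN(1 − N/K) = 0.35 × 3420 × (1 − 3420/4430).
1 − 3420/4430 = 0.22799; dN/dt = 0.35 × 3420 × 0.22799 = 272.91.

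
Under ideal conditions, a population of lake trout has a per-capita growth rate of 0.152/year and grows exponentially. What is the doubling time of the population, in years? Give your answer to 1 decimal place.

4.6 years

Doubling time t_d = ln(2)/r = 0.6931/0.152 = 4.5602.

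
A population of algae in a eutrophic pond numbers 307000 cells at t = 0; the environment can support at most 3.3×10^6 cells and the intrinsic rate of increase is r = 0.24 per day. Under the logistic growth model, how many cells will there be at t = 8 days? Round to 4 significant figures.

1358000 cells

A = (K − N₀)/N₀ = (3.3×10^6 − 307000)/307000 = 9.7492.
N(t) = K/(1 + A·e^(−rt)) = 3.3×10^6/(1 + 9.7492×e^(−0.24×8)).
e^(−1.92) = 0.14661; denominator = 1 + 9.7492×0.14661 = 2.4293.
N = 3.3×10^6/2.4293 = 1.358417×10^6.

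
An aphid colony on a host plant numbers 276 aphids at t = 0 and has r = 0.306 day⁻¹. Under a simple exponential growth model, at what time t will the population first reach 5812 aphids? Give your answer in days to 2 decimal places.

Set N₀·e^(rt) = 5812: e^(0.306·t) = 5812/276 = 21.058.
0.306·t = ln(21.058) = 3.0473, so t = 3.0473/0.306 = 9.9584.

9.96 days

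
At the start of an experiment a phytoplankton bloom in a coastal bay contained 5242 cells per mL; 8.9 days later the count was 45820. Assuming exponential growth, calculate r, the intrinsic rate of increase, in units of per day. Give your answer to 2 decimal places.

0.24 per day

From N(t) = N₀·e^(rt): e^(r·8.9) = 45820/5242 = 8.7409.
r·8.9 = ln(8.7409) = 2.168, so r = 2.168/8.9 = 0.2436.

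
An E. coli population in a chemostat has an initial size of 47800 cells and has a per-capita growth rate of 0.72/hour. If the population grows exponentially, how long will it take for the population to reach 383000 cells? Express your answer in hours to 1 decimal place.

2.9 hours

Set N₀·e^(rt) = 383000: e^(0.72·t) = 383000/47800 = 8.0126.
0.72·t = ln(8.0126) = 2.081, so t = 2.081/0.72 = 2.8903.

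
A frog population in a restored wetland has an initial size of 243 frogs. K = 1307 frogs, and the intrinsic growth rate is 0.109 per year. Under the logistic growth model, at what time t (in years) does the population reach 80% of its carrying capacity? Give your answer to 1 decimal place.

26.3 years

A = (K − N₀)/N₀ = (1307 − 243)/243 = 4.3786.
Solve 1307/(1 + 4.3786·e^(−0.109t)) = 1045.6: 1 + 4.3786·e^(−0.109t) = 1.25, so e^(−0.109t) = 0.0570959.
−0.109·t = ln(0.0570959) = -2.863, so t = 2.863/0.109 = 26.266.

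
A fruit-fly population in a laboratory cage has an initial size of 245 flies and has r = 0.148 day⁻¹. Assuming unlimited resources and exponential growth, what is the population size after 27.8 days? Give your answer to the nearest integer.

14998 flies

N(t) = N₀·e^(rt) = 245 × e^(0.148×27.8) = 245 × e^4.114.
e^4.114 ≈ 61.215, so N ≈ 245 × 61.215 = 14997.8.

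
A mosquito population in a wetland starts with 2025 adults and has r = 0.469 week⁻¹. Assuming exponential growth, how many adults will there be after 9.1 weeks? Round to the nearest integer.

N(t) = N₀·e^(rt) = 2025 × e^(0.469×9.1) = 2025 × e^4.268.
e^4.268 ≈ 71.372, so N ≈ 2025 × 71.372 = 144527.

144527 adults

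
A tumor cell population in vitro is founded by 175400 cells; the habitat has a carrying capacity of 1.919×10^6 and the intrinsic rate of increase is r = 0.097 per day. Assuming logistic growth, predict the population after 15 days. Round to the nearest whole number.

577983 cells

A = (K − N₀)/N₀ = (1.919×10^6 − 175400)/175400 = 9.9407.
N(t) = K/(1 + A·e^(−rt)) = 1.919×10^6/(1 + 9.9407×e^(−0.097×15)).
e^(−1.455) = 0.2334; denominator = 1 + 9.9407×0.2334 = 3.3202.
N = 1.919×10^6/3.3202 = 577983.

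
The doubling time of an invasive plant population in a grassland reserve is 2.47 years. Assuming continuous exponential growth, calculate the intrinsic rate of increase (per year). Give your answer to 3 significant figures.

0.281 per year

r = ln(2)/t_d = 0.6931/2.47 = 0.28063.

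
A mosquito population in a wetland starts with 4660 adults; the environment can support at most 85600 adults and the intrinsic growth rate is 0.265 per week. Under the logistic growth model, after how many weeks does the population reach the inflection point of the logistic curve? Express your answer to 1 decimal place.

Logistic growth is fastest at N = K/2 = 42800.
A = (K − N₀)/N₀ = 17.369. Set K/(1 + A·e^(−rt)) = K/2 → A·e^(−rt) = 1.
e^(−0.265t) = 1/17.369 = 0.0575735, so t = ln(17.369)/0.265 = 2.8547/0.265 = 10.772.

10.8 weeks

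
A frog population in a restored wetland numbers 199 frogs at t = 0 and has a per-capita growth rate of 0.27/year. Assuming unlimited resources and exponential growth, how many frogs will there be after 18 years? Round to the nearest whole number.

25676 frogs

N(t) = N₀·e^(rt) = 199 × e^(0.27×18) = 199 × e^4.86.
e^4.86 ≈ 129.02, so N ≈ 199 × 129.02 = 25675.8.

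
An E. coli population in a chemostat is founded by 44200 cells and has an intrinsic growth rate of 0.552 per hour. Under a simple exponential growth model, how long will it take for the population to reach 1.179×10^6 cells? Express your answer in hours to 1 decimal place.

5.9 hours

Set N₀·e^(rt) = 1.179×10^6: e^(0.552·t) = 1.179×10^6/44200 = 26.674.
0.552·t = ln(26.674) = 3.2837, so t = 3.2837/0.552 = 5.9487.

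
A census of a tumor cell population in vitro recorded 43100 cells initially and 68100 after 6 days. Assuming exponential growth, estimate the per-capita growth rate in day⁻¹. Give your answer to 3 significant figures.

0.0762 per day

From N(t) = N₀·e^(rt): e^(r·6) = 68100/43100 = 1.58.
r·6 = ln(1.58) = 0.45745, so r = 0.45745/6 = 0.076242.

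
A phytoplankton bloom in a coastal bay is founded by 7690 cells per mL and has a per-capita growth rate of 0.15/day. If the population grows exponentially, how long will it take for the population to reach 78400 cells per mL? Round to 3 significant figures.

Set N₀·e^(rt) = 78400: e^(0.15·t) = 78400/7690 = 10.195.
0.15·t = ln(10.195) = 2.3219, so t = 2.3219/0.15 = 15.479.

15.5 days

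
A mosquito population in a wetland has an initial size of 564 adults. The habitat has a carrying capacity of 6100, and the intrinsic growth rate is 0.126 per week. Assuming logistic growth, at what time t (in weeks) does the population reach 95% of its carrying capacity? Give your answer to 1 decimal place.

41.5 weeks

A = (K − N₀)/N₀ = (6100 − 564)/564 = 9.8156.
Solve 6100/(1 + 9.8156·e^(−0.126t)) = 5795: 1 + 9.8156·e^(−0.126t) = 1.0526, so e^(−0.126t) = 0.00536203.
−0.126·t = ln(0.00536203) = -5.2284, so t = 5.2284/0.126 = 41.495.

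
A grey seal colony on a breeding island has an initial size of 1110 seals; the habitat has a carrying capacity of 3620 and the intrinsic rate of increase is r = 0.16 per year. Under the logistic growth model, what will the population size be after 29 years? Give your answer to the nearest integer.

3543 seals

A = (K − N₀)/N₀ = (3620 − 1110)/1110 = 2.2613.
N(t) = K/(1 + A·e^(−rt)) = 3620/(1 + 2.2613×e^(−0.16×29)).
e^(−4.64) = 0.0096577; denominator = 1 + 2.2613×0.0096577 = 1.0218.
N = 3620/1.0218 = 3542.63.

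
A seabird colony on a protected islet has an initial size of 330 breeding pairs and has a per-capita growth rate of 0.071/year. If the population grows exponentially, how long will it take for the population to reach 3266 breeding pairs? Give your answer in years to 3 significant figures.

Set N₀·e^(rt) = 3266: e^(0.071·t) = 3266/330 = 9.897.
0.071·t = ln(9.897) = 2.2922, so t = 2.2922/0.071 = 32.285.

32.3 years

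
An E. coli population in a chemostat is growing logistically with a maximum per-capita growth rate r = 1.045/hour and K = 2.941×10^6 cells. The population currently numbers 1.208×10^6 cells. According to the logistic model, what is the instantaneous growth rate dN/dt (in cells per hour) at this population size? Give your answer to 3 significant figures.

dN/dt = rN(1 − N/K) = 1.045 × 1.208×10^6 × (1 − 1.208×10^6/2.941×10^6).
1 − 1.208×10^6/2.941×10^6 = 0.58926; dN/dt = 1.045 × 1.208×10^6 × 0.58926 = 7.43852×10^5.

744000 cells per hour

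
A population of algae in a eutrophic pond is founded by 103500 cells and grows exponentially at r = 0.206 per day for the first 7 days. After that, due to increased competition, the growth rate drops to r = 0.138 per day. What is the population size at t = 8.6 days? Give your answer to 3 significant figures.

Phase 1: N(7) = 103500·e^(0.206×7) = 103500·e^1.442 = 437717.
Phase 2 runs for 8.6 − 7 = 1.6 days at r = 0.138.
N(8.6) = 437717·e^(0.138×1.6) = 437717·e^0.2208 = 545865.

546000 cells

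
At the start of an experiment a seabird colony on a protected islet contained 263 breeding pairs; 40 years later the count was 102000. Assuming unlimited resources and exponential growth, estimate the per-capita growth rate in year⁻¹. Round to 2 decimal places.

From N(t) = N₀·e^(rt): e^(r·40) = 102000/263 = 387.83.
r·40 = ln(387.83) = 5.9606, so r = 5.9606/40 = 0.14901.

0.15 per year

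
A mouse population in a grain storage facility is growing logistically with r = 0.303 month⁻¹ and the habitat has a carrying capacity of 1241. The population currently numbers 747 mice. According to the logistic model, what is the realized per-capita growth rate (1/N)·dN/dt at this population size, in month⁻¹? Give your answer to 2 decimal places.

(1/N)·dN/dt = r(1 − N/K) = 0.303 × (1 − 747/1241).
= 0.303 × 0.39807 = 0.12061.

0.12 per month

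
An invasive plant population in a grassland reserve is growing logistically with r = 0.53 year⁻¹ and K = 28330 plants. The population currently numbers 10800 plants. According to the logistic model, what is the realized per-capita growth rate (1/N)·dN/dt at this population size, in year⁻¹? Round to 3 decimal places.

0.328 per year

(1/N)·dN/dt = r(1 − N/K) = 0.53 × (1 − 10800/28330).
= 0.53 × 0.61878 = 0.32795.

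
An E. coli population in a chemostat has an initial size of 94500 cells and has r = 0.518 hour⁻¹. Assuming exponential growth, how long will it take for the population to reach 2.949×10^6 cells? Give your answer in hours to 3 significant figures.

6.64 hours

Set N₀·e^(rt) = 2.949×10^6: e^(0.518·t) = 2.949×10^6/94500 = 31.206.
0.518·t = ln(31.206) = 3.4406, so t = 3.4406/0.518 = 6.6421.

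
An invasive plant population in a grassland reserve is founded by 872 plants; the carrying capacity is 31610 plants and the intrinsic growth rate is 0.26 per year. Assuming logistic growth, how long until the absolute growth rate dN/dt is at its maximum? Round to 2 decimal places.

13.70 years

Logistic growth is fastest at N = K/2 = 15805.
A = (K − N₀)/N₀ = 35.25. Set K/(1 + A·e^(−rt)) = K/2 → A·e^(−rt) = 1.
e^(−0.26t) = 1/35.25 = 0.0283688, so t = ln(35.25)/0.26 = 3.5625/0.26 = 13.702.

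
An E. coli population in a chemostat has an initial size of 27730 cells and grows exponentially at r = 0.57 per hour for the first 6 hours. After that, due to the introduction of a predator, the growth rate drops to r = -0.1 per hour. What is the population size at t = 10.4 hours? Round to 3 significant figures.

Phase 1: N(6) = 27730·e^(0.57×6) = 27730·e^3.42 = 847690.
Phase 2 runs for 10.4 − 6 = 4.4 hours at r = -0.1.
N(10.4) = 847690·e^(-0.1×4.4) = 847690·e^-0.44 = 545943.

546000 cells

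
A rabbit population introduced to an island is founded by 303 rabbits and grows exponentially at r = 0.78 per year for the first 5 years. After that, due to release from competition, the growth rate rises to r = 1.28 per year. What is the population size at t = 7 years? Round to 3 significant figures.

Phase 1: N(5) = 303·e^(0.78×5) = 303·e^3.9 = 14968.9.
Phase 2 runs for 7 − 5 = 2 years at r = 1.28.
N(7) = 14968.9·e^(1.28×2) = 14968.9·e^2.56 = 193636.

194000 rabbits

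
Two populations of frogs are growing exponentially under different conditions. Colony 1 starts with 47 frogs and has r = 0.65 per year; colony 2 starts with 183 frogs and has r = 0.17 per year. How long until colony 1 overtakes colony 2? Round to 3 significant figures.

2.83 years

Set 47·e^(0.65t) = 183·e^(0.17t).
e^((0.65 − 0.17)t) = 183/47 → e^(0.48·t) = 3.8936.
0.48·t = ln(3.8936) = 1.3593, so t = 1.3593/0.48 = 2.832.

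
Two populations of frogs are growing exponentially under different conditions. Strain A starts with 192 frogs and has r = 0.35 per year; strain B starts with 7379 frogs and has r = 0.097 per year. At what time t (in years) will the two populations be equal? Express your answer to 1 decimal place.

Set 192·e^(0.35t) = 7379·e^(0.097t).
e^((0.35 − 0.097)t) = 7379/192 → e^(0.253·t) = 38.432.
0.253·t = ln(38.432) = 3.6489, so t = 3.6489/0.253 = 14.423.

14.4 years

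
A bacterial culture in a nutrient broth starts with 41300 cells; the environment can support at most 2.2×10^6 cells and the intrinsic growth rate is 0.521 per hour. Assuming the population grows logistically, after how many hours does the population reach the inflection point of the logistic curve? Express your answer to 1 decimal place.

7.6 hours

Logistic growth is fastest at N = K/2 = 1.1×10^6.
A = (K − N₀)/N₀ = 52.269. Set K/(1 + A·e^(−rt)) = K/2 → A·e^(−rt) = 1.
e^(−0.521t) = 1/52.269 = 0.0191319, so t = ln(52.269)/0.521 = 3.9564/0.521 = 7.5939.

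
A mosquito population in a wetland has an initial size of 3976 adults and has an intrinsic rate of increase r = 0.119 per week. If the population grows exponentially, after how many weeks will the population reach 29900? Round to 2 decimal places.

Set N₀·e^(rt) = 29900: e^(0.119·t) = 29900/3976 = 7.5201.
0.119·t = ln(7.5201) = 2.0176, so t = 2.0176/0.119 = 16.954.

16.95 weeks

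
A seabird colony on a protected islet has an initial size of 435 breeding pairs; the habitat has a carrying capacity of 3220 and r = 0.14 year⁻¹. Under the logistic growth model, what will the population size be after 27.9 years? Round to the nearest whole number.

2853 breeding pairs

A = (K − N₀)/N₀ = (3220 − 435)/435 = 6.4023.
N(t) = K/(1 + A·e^(−rt)) = 3220/(1 + 6.4023×e^(−0.14×27.9)).
e^(−3.906) = 0.020121; denominator = 1 + 6.4023×0.020121 = 1.1288.
N = 3220/1.1288 = 2852.54.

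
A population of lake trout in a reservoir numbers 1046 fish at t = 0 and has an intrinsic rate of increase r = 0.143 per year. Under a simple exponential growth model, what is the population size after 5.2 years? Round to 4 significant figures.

N(t) = N₀·e^(rt) = 1046 × e^(0.143×5.2) = 1046 × e^0.7436.
e^0.7436 ≈ 2.1035, so N ≈ 1046 × 2.1035 = 2200.26.

2200 fish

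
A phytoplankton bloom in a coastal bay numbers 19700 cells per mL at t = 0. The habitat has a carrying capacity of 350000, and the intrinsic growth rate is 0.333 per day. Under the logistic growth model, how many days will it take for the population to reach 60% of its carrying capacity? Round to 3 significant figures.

A = (K − N₀)/N₀ = (350000 − 19700)/19700 = 16.766.
Solve 350000/(1 + 16.766·e^(−0.333t)) = 210000: 1 + 16.766·e^(−0.333t) = 1.6667, so e^(−0.333t) = 0.0397618.
−0.333·t = ln(0.0397618) = -3.2248, so t = 3.2248/0.333 = 9.6842.

9.68 days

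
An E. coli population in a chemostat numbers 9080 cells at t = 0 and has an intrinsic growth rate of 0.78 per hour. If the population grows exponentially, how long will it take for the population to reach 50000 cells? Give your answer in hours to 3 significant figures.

Set N₀·e^(rt) = 50000: e^(0.78·t) = 50000/9080 = 5.5066.
0.78·t = ln(5.5066) = 1.7059, so t = 1.7059/0.78 = 2.1871.

2.19 hours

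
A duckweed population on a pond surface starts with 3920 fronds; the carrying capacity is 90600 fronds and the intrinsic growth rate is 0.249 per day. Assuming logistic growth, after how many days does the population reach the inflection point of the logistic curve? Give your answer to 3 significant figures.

12.4 days

Logistic growth is fastest at N = K/2 = 45300.
A = (K − N₀)/N₀ = 22.112. Set K/(1 + A·e^(−rt)) = K/2 → A·e^(−rt) = 1.
e^(−0.249t) = 1/22.112 = 0.0452238, so t = ln(22.112)/0.249 = 3.0961/0.249 = 12.434.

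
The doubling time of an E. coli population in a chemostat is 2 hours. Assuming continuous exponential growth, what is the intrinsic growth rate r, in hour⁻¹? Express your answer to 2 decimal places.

0.35 per hour

r = ln(2)/t_d = 0.6931/2 = 0.34657.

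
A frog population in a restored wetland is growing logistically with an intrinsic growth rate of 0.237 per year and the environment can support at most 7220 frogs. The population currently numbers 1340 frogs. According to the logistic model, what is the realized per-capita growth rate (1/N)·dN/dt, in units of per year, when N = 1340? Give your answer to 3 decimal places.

(1/N)·dN/dt = r(1 − N/K) = 0.237 × (1 − 1340/7220).
= 0.237 × 0.8144 = 0.19301.

0.193 per year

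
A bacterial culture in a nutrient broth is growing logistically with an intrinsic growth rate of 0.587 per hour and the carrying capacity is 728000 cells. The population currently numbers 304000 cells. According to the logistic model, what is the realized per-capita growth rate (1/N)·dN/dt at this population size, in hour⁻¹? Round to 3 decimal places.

0.342 per hour

(1/N)·dN/dt = r(1 − N/K) = 0.587 × (1 − 304000/728000).
= 0.587 × 0.58242 = 0.34188.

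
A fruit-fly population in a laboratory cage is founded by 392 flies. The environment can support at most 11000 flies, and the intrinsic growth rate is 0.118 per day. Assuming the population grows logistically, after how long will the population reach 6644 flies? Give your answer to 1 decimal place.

A = (K − N₀)/N₀ = (11000 − 392)/392 = 27.061.
Solve 11000/(1 + 27.061·e^(−0.118t)) = 6644: 1 + 27.061·e^(−0.118t) = 1.6556, so e^(−0.118t) = 0.0242276.
−0.118·t = ln(0.0242276) = -3.7203, so t = 3.7203/0.118 = 31.528.

31.5 days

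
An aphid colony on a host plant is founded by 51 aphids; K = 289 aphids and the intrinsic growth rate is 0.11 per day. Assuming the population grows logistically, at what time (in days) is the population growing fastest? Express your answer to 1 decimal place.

Logistic growth is fastest at N = K/2 = 144.5.
A = (K − N₀)/N₀ = 4.6667. Set K/(1 + A·e^(−rt)) = K/2 → A·e^(−rt) = 1.
e^(−0.11t) = 1/4.6667 = 0.214286, so t = ln(4.6667)/0.11 = 1.5404/0.11 = 14.004.

14.0 days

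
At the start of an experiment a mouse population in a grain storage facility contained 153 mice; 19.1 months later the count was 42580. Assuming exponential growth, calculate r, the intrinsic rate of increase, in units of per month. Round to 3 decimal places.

From N(t) = N₀·e^(rt): e^(r·19.1) = 42580/153 = 278.3.
r·19.1 = ln(278.3) = 5.6287, so r = 5.6287/19.1 = 0.2947.

0.295 per month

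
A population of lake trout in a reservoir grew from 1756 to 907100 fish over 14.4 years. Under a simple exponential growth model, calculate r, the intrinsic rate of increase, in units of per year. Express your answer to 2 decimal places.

From N(t) = N₀·e^(rt): e^(r·14.4) = 907100/1756 = 516.57.
r·14.4 = ln(516.57) = 6.2472, so r = 6.2472/14.4 = 0.43383.

0.43 per year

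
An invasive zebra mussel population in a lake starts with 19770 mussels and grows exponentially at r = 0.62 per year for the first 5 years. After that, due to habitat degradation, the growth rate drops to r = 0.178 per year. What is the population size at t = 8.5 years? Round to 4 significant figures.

818200 mussels

Phase 1: N(5) = 19770·e^(0.62×5) = 19770·e^3.1 = 438853.
Phase 2 runs for 8.5 − 5 = 3.5 years at r = 0.178.
N(8.5) = 438853·e^(0.178×3.5) = 438853·e^0.623 = 818248.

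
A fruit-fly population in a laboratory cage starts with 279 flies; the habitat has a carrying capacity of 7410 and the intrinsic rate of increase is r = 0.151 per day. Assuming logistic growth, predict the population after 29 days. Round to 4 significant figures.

A = (K − N₀)/N₀ = (7410 − 279)/279 = 25.559.
N(t) = K/(1 + A·e^(−rt)) = 7410/(1 + 25.559×e^(−0.151×29)).
e^(−4.379) = 0.012538; denominator = 1 + 25.559×0.012538 = 1.3205.
N = 7410/1.3205 = 5611.69.

5612 flies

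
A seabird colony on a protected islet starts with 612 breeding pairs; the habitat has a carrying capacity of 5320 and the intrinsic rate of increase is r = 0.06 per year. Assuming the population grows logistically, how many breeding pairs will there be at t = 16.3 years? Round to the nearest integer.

A = (K − N₀)/N₀ = (5320 − 612)/612 = 7.6928.
N(t) = K/(1 + A·e^(−rt)) = 5320/(1 + 7.6928×e^(−0.06×16.3)).
e^(−0.978) = 0.37606; denominator = 1 + 7.6928×0.37606 = 3.893.
N = 5320/3.893 = 1366.56.

1367 breeding pairs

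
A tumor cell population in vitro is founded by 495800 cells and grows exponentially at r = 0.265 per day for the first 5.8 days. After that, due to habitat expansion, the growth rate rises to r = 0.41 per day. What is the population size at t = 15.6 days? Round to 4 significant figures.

Phase 1: N(5.8) = 495800·e^(0.265×5.8) = 495800·e^1.537 = 2.305776×10^6.
Phase 2 runs for 15.6 − 5.8 = 9.8 days at r = 0.41.
N(15.6) = 2.305776×10^6·e^(0.41×9.8) = 2.305776×10^6·e^4.018 = 1.281777×10^8.

128200000 cells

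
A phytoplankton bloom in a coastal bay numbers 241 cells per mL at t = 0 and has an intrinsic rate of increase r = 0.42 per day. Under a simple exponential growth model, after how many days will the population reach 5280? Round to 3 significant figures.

Set N₀·e^(rt) = 5280: e^(0.42·t) = 5280/241 = 21.909.
0.42·t = ln(21.909) = 3.0869, so t = 3.0869/0.42 = 7.3497.

7.35 days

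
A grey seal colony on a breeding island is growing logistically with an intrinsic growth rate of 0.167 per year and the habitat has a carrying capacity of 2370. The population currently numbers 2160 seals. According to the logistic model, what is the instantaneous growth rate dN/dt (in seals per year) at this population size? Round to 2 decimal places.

31.96 seals per year

dN/dt = rN(1 − N/K) = 0.167 × 2160 × (1 − 2160/2370).
1 − 2160/2370 = 0.088608; dN/dt = 0.167 × 2160 × 0.088608 = 31.963.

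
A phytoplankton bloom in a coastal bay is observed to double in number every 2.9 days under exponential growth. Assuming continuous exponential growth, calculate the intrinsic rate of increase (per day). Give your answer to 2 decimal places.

0.24 per day

r = ln(2)/t_d = 0.6931/2.9 = 0.23902.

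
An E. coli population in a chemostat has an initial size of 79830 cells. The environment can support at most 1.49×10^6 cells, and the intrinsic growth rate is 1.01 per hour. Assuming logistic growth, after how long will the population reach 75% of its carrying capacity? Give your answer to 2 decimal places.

3.93 hours

A = (K − N₀)/N₀ = (1.49×10^6 − 79830)/79830 = 17.665.
Solve 1.49×10^6/(1 + 17.665·e^(−1.01t)) = 1.1175×10^6: 1 + 17.665·e^(−1.01t) = 1.3333, so e^(−1.01t) = 0.0188701.
−1.01·t = ln(0.0188701) = -3.9702, so t = 3.9702/1.01 = 3.9309.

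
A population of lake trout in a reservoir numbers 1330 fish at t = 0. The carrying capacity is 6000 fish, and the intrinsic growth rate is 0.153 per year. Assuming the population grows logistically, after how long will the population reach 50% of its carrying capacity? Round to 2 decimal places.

A = (K − N₀)/N₀ = (6000 − 1330)/1330 = 3.5113.
Solve 6000/(1 + 3.5113·e^(−0.153t)) = 3000: 1 + 3.5113·e^(−0.153t) = 2, so e^(−0.153t) = 0.284797.
−0.153·t = ln(0.284797) = -1.256, so t = 1.256/0.153 = 8.209.

8.21 years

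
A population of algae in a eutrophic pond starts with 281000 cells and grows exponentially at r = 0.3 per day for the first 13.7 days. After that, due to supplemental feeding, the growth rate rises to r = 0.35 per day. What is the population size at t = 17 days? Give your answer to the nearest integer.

Phase 1: N(13.7) = 281000·e^(0.3×13.7) = 281000·e^4.11 = 1.712603×10^7.
Phase 2 runs for 17 − 13.7 = 3.3 days at r = 0.35.
N(17) = 1.712603×10^7·e^(0.35×3.3) = 1.712603×10^7·e^1.155 = 5.435841×10^7.

54358413 cells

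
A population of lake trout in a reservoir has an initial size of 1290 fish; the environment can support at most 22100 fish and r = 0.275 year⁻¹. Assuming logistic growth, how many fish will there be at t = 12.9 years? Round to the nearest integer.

A = (K − N₀)/N₀ = (22100 − 1290)/1290 = 16.132.
N(t) = K/(1 + A·e^(−rt)) = 22100/(1 + 16.132×e^(−0.275×12.9)).
e^(−3.548) = 0.028797; denominator = 1 + 16.132×0.028797 = 1.4645.
N = 22100/1.4645 = 15090.1.

15090 fish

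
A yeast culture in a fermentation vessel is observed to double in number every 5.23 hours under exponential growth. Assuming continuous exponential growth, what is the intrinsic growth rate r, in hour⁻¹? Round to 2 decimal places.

0.13 per hour

r = ln(2)/t_d = 0.6931/5.23 = 0.13253.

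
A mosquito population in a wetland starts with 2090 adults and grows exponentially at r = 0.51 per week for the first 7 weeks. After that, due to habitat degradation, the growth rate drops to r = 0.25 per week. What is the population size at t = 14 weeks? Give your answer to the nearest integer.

427162 adults

Phase 1: N(7) = 2090·e^(0.51×7) = 2090·e^3.57 = 74229.7.
Phase 2 runs for 14 − 7 = 7 weeks at r = 0.25.
N(14) = 74229.7·e^(0.25×7) = 74229.7·e^1.75 = 427162.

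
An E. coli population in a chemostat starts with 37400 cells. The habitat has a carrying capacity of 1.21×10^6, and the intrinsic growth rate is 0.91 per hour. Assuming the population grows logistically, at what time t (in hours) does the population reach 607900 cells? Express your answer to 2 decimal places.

A = (K − N₀)/N₀ = (1.21×10^6 − 37400)/37400 = 31.353.
Solve 1.21×10^6/(1 + 31.353·e^(−0.91t)) = 607900: 1 + 31.353·e^(−0.91t) = 1.9905, so e^(−0.91t) = 0.0315906.
−0.91·t = ln(0.0315906) = -3.4549, so t = 3.4549/0.91 = 3.7966.

3.80 hours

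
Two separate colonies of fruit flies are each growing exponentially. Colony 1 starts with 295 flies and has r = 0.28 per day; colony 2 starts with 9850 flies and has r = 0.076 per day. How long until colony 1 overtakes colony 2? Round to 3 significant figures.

17.2 days

Set 295·e^(0.28t) = 9850·e^(0.076t).
e^((0.28 − 0.076)t) = 9850/295 → e^(0.204·t) = 33.39.
0.204·t = ln(33.39) = 3.5083, so t = 3.5083/0.204 = 17.197.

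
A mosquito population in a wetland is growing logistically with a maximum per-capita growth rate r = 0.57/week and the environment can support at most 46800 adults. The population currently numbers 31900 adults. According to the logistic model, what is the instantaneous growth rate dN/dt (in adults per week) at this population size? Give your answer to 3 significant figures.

dN/dt = rN(1 − N/K) = 0.57 × 31900 × (1 − 31900/46800).
1 − 31900/46800 = 0.31838; dN/dt = 0.57 × 31900 × 0.31838 = 5789.

5790 adults per week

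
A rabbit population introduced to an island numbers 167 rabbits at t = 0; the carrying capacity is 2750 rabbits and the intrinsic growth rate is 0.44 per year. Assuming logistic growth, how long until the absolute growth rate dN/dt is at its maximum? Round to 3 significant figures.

Logistic growth is fastest at N = K/2 = 1375.
A = (K − N₀)/N₀ = 15.467. Set K/(1 + A·e^(−rt)) = K/2 → A·e^(−rt) = 1.
e^(−0.44t) = 1/15.467 = 0.0646535, so t = ln(15.467)/0.44 = 2.7387/0.44 = 6.2243.

6.22 years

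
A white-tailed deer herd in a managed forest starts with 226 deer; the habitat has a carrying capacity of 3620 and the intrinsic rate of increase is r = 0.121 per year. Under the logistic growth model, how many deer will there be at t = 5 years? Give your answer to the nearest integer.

393 deer

A = (K − N₀)/N₀ = (3620 − 226)/226 = 15.018.
N(t) = K/(1 + A·e^(−rt)) = 3620/(1 + 15.018×e^(−0.121×5)).
e^(−0.605) = 0.54607; denominator = 1 + 15.018×0.54607 = 9.2008.
N = 3620/9.2008 = 393.445.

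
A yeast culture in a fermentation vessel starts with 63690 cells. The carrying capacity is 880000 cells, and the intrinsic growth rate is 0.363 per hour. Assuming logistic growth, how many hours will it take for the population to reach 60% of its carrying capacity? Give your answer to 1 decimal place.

A = (K − N₀)/N₀ = (880000 − 63690)/63690 = 12.817.
Solve 880000/(1 + 12.817·e^(−0.363t)) = 528000: 1 + 12.817·e^(−0.363t) = 1.6667, so e^(−0.363t) = 0.0520146.
−0.363·t = ln(0.0520146) = -2.9562, so t = 2.9562/0.363 = 8.1439.

8.1 hours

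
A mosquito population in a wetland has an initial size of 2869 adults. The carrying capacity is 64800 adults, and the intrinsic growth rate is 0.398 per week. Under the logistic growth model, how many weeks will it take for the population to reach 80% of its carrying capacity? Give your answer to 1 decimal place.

11.2 weeks

A = (K − N₀)/N₀ = (64800 − 2869)/2869 = 21.586.
Solve 64800/(1 + 21.586·e^(−0.398t)) = 51840: 1 + 21.586·e^(−0.398t) = 1.25, so e^(−0.398t) = 0.0115814.
−0.398·t = ln(0.0115814) = -4.4584, so t = 4.4584/0.398 = 11.202.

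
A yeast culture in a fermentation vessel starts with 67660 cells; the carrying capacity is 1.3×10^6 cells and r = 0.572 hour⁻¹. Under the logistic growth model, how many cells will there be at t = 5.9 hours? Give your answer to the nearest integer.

800806 cells

A = (K − N₀)/N₀ = (1.3×10^6 − 67660)/67660 = 18.214.
N(t) = K/(1 + A·e^(−rt)) = 1.3×10^6/(1 + 18.214×e^(−0.572×5.9)).
e^(−3.375) = 0.034225; denominator = 1 + 18.214×0.034225 = 1.6234.
N = 1.3×10^6/1.6234 = 800806.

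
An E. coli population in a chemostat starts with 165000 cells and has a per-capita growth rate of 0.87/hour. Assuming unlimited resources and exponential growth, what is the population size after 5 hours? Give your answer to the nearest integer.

12783946 cells

N(t) = N₀·e^(rt) = 165000 × e^(0.87×5) = 165000 × e^4.35.
e^4.35 ≈ 77.478, so N ≈ 165000 × 77.478 = 1.278395×10^7.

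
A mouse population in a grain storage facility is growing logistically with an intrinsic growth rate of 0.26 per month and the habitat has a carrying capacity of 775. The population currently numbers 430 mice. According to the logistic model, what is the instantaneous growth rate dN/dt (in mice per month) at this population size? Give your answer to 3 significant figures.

dN/dt = rN(1 − N/K) = 0.26 × 430 × (1 − 430/775).
1 − 430/775 = 0.44516; dN/dt = 0.26 × 430 × 0.44516 = 49.769.

49.8 mice per month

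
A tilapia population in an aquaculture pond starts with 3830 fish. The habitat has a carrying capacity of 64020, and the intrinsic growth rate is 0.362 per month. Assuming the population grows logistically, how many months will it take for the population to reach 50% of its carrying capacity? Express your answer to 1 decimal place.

A = (K − N₀)/N₀ = (64020 − 3830)/3830 = 15.715.
Solve 64020/(1 + 15.715·e^(−0.362t)) = 32010: 1 + 15.715·e^(−0.362t) = 2, so e^(−0.362t) = 0.0636318.
−0.362·t = ln(0.0636318) = -2.7546, so t = 2.7546/0.362 = 7.6095.

7.6 months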